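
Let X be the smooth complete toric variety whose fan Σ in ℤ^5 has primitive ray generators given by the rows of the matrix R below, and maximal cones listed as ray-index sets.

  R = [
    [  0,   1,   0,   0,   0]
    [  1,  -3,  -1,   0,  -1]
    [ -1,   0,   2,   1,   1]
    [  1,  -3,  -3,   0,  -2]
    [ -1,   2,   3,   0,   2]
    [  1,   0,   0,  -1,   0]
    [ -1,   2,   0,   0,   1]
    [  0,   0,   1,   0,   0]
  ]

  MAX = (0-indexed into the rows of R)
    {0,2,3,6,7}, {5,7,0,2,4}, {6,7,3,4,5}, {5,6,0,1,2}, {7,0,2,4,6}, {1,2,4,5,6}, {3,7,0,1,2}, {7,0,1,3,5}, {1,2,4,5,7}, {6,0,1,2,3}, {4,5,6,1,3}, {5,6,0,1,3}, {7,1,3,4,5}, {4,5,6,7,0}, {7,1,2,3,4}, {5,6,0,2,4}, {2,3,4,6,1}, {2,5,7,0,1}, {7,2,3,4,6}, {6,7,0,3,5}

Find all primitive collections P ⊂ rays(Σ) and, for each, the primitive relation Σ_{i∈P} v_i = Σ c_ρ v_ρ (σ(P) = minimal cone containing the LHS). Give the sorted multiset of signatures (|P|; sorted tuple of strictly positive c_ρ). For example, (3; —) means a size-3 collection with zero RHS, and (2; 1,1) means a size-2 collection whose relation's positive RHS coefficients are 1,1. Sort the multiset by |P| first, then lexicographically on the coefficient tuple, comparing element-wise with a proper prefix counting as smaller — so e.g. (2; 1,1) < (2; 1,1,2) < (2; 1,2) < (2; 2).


Minimal non-faces — 5 found among 8 rays, 20 max cones:

  • {0,3,4}:  v_{0} + v_{3} + v_{4} = 0 — sig = (3; —)
  • {2,3,5}:  v_{2} + v_{3} + v_{5} = v_{1} — sig = (3; 1)
  • {0,1,4}:  v_{0} + v_{1} + v_{4} = v_{2} + v_{5} — sig = (3; 1,1)
  • {1,6,7}:  v_{1} + v_{6} + v_{7} = v_{3} + v_{4} — sig = (3; 1,1)
  • {2,5,6,7}:  v_{2} + v_{5} + v_{6} + v_{7} = v_{4} — sig = (4; 1)

so the primitive-relation signature multiset is
{ (3; —),  (3; 1),  (3; 1,1) ×2,  (4; 1) }


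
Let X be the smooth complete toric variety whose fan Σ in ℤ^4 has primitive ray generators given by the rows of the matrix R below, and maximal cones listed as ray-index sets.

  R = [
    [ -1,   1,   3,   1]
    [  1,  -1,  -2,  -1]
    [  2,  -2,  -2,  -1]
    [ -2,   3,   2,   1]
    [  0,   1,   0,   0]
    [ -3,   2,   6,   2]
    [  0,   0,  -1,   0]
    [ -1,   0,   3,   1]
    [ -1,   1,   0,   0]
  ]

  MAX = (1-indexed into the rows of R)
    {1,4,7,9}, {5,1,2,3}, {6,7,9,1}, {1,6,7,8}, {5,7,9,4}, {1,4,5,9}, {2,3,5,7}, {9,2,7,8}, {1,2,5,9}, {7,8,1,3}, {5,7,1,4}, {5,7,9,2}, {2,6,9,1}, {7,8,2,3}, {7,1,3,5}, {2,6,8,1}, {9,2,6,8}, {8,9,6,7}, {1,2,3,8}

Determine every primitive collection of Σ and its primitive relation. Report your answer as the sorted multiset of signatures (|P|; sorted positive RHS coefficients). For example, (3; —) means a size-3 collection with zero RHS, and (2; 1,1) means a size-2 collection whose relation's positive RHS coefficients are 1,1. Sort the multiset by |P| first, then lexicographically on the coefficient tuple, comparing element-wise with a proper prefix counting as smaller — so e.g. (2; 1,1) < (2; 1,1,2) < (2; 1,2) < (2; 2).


12 collections generate NE(X_Σ); each relation:

  • {3,4}:  v_{3} + v_{4} = v_{5}  so sig = (2; 1)
  • {3,9}:  v_{3} + v_{9} = v_{2}  so sig = (2; 1)
  • {5,8}:  v_{5} + v_{8} = v_{1}  so sig = (2; 1)
  • {2,4}:  v_{2} + v_{4} = v_{5} + v_{9}  so sig = (2; 1,1)
  • {3,6}:  v_{3} + v_{6} = v_{1} + v_{2} + v_{8}  so sig = (2; 1,1,1)
  • {4,8}:  v_{4} + v_{8} = 2·v_{1} + v_{7} + v_{9}  so sig = (2; 1,1,2)
  • {5,6}:  v_{5} + v_{6} = 2·v_{1} + v_{9}  so sig = (2; 1,2)
  • {4,6}:  v_{4} + v_{6} = 3·v_{1} + v_{7} + 2·v_{9}  so sig = (2; 1,2,3)
  • {1,2,7}:  v_{1} + v_{2} + v_{7} = 0  so sig = (3; —)
  • {1,8,9}:  v_{1} + v_{8} + v_{9} = v_{6}  so sig = (3; 1)
  • {2,6,7}:  v_{2} + v_{6} + v_{7} = v_{8} + v_{9}  so sig = (3; 1,1)
  • {1,5,7,9}:  v_{1} + v_{5} + v_{7} + v_{9} = v_{4}  so sig = (4; 1)

Hence PRS(X_Σ) =
    (2; 1)
    (2; 1)
    (2; 1)
    (2; 1,1)
    (2; 1,1,1)
    (2; 1,1,2)
    (2; 1,2)
    (2; 1,2,3)
    (3; —)
    (3; 1)
    (3; 1,1)
    (4; 1)


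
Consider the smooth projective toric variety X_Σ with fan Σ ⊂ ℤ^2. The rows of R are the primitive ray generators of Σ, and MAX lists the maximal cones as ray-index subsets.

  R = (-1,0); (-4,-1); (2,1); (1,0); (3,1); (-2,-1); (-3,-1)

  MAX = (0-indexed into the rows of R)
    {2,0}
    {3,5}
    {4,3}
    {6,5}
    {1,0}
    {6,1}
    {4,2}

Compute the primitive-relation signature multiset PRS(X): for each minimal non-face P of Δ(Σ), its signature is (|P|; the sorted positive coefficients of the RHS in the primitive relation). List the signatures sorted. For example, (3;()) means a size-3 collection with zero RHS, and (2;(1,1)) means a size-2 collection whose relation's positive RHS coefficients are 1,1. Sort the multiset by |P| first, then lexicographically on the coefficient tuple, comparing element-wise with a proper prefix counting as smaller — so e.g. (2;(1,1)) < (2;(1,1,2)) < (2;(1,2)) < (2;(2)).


14 collections generate NE(X_Σ); each relation:

  P={0,3}:  v_{0} + v_{3} = 0  ⟹  sig = (2;())
  P={2,5}:  v_{2} + v_{5} = 0  ⟹  sig = (2;())
  P={4,6}:  v_{4} + v_{6} = 0  ⟹  sig = (2;())
  P={0,4}:  v_{0} + v_{4} = v_{2}  ⟹  sig = (2;(1))
  P={0,5}:  v_{0} + v_{5} = v_{6}  ⟹  sig = (2;(1))
  P={0,6}:  v_{0} + v_{6} = v_{1}  ⟹  sig = (2;(1))
  P={1,3}:  v_{1} + v_{3} = v_{6}  ⟹  sig = (2;(1))
  P={1,4}:  v_{1} + v_{4} = v_{0}  ⟹  sig = (2;(1))
  P={2,3}:  v_{2} + v_{3} = v_{4}  ⟹  sig = (2;(1))
  P={2,6}:  v_{2} + v_{6} = v_{0}  ⟹  sig = (2;(1))
  P={3,6}:  v_{3} + v_{6} = v_{5}  ⟹  sig = (2;(1))
  P={4,5}:  v_{4} + v_{5} = v_{3}  ⟹  sig = (2;(1))
  P={1,2}:  v_{1} + v_{2} = 2·v_{0}  ⟹  sig = (2;(2))
  P={1,5}:  v_{1} + v_{5} = 2·v_{6}  ⟹  sig = (2;(2))

Sorted signature multiset PRS(X):
    (2;())
    (2;())
    (2;())
    (2;(1))
    (2;(1))
    (2;(1))
    (2;(1))
    (2;(1))
    (2;(1))
    (2;(1))
    (2;(1))
    (2;(1))
    (2;(2))
    (2;(2))


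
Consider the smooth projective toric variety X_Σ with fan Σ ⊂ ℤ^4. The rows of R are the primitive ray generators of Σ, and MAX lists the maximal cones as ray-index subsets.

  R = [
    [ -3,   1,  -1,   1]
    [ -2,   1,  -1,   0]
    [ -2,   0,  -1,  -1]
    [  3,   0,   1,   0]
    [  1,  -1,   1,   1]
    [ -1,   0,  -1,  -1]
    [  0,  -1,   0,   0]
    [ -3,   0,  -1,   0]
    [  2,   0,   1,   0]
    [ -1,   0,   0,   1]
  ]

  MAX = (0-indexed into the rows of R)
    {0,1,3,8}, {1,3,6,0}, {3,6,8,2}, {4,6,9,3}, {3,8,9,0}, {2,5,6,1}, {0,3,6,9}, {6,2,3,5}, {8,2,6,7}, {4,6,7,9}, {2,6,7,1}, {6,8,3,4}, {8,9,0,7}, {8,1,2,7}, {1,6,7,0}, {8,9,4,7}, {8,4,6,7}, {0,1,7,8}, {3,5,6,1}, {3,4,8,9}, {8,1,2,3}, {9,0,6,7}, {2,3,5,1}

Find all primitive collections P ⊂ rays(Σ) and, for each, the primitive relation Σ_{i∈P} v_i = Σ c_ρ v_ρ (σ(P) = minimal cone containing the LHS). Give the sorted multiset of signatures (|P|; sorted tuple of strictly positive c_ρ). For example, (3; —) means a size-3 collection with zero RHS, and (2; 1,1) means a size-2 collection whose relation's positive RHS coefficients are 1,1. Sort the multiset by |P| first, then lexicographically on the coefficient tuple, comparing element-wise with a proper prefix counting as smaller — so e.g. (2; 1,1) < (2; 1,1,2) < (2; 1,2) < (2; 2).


|primitive collections| = 16. Relations:

  • {3,7}:  v_{3} + v_{7} = 0  so sig = (2; —)
  • {1,4}:  v_{1} + v_{4} = v_{9}  so sig = (2; 1)
  • {1,9}:  v_{1} + v_{9} = v_{0}  so sig = (2; 1)
  • {2,9}:  v_{2} + v_{9} = v_{7}  so sig = (2; 1)
  • {4,5}:  v_{4} + v_{5} = v_{6}  so sig = (2; 1)
  • {0,2}:  v_{0} + v_{2} = v_{1} + v_{7}  so sig = (2; 1,1)
  • {5,8}:  v_{5} + v_{8} = v_{2} + v_{3}  so sig = (2; 1,1)
  • {5,9}:  v_{5} + v_{9} = v_{1} + v_{6}  so sig = (2; 1,1)
  • {2,4}:  v_{2} + v_{4} = v_{6} + v_{7} + v_{8}  so sig = (2; 1,1,1)
  • {5,7}:  v_{5} + v_{7} = v_{1} + v_{2} + v_{6}  so sig = (2; 1,1,1)
  • {0,5}:  v_{0} + v_{5} = 2·v_{1} + v_{6}  so sig = (2; 1,2)
  • {0,4}:  v_{0} + v_{4} = 2·v_{9}  so sig = (2; 2)
  • {1,6,8}:  v_{1} + v_{6} + v_{8} = 0  so sig = (3; —)
  • {0,6,8}:  v_{0} + v_{6} + v_{8} = v_{9}  so sig = (3; 1)
  • {6,8,9}:  v_{6} + v_{8} + v_{9} = v_{4}  so sig = (3; 1)
  • {1,2,3,6}:  v_{1} + v_{2} + v_{3} + v_{6} = v_{5}  so sig = (4; 1)

Hence PRS(X_Σ) =
    |P|=2: 12 collections, coeffs (), (1), (1), (1), (1), (1,1), (1,1), (1,1), (1,1,1), (1,1,1), (1,2), (2)
    |P|=3: 3 collections, coeffs (), (1), (1)
    |P|=4: 1 collection, coeffs (1)


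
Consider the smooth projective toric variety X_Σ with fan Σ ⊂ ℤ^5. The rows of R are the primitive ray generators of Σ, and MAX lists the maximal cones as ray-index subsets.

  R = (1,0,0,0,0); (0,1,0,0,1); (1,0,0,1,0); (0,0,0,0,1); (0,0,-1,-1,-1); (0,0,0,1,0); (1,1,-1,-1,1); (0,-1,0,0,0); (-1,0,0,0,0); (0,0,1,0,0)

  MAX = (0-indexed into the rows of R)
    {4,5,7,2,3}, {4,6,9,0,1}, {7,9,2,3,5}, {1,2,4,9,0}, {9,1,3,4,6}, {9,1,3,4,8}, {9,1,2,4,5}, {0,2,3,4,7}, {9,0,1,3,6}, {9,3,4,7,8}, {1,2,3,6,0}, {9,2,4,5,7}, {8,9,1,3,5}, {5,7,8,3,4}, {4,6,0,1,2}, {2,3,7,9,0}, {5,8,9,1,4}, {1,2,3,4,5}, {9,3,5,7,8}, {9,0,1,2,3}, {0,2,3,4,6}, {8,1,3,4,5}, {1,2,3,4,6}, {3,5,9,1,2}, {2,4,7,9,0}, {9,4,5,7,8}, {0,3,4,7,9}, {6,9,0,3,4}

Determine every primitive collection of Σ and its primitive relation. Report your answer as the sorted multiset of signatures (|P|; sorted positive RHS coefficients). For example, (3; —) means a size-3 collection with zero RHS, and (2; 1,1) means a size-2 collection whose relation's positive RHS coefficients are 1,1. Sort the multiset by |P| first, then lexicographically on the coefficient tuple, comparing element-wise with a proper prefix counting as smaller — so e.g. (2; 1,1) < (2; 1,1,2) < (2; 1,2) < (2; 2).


11 collections generate NE(X_Σ); each relation:

  P={0,8}:  v_{0} + v_{8} = 0  so sig = (2; —)
  P={0,5}:  v_{0} + v_{5} = v_{2}  so sig = (2; 1)
  P={1,7}:  v_{1} + v_{7} = v_{3}  so sig = (2; 1)
  P={2,8}:  v_{2} + v_{8} = v_{5}  so sig = (2; 1)
  P={6,8}:  v_{6} + v_{8} = v_{1} + v_{3} + v_{4}  so sig = (2; 1,1,1)
  P={5,6}:  v_{5} + v_{6} = v_{1} + v_{2} + v_{3} + v_{4}  so sig = (2; 1,1,1,1)
  P={6,7}:  v_{6} + v_{7} = v_{0} + 2·v_{3} + v_{4}  so sig = (2; 1,1,2)
  P={2,6,9}:  v_{2} + v_{6} + v_{9} = 2·v_{0} + v_{1}  so sig = (3; 1,2)
  P={3,4,5,9}:  v_{3} + v_{4} + v_{5} + v_{9} = 0  so sig = (4; —)
  P={0,1,3,4}:  v_{0} + v_{1} + v_{3} + v_{4} = v_{6}  so sig = (4; 1)
  P={2,3,4,9}:  v_{2} + v_{3} + v_{4} + v_{9} = v_{0}  so sig = (4; 1)

Sorted signature multiset PRS(X):
{ (2; —),  (2; 1) ×3,  (2; 1,1,1),  (2; 1,1,1,1),  (2; 1,1,2),  (3; 1,2),  (4; —),  (4; 1) ×2 }


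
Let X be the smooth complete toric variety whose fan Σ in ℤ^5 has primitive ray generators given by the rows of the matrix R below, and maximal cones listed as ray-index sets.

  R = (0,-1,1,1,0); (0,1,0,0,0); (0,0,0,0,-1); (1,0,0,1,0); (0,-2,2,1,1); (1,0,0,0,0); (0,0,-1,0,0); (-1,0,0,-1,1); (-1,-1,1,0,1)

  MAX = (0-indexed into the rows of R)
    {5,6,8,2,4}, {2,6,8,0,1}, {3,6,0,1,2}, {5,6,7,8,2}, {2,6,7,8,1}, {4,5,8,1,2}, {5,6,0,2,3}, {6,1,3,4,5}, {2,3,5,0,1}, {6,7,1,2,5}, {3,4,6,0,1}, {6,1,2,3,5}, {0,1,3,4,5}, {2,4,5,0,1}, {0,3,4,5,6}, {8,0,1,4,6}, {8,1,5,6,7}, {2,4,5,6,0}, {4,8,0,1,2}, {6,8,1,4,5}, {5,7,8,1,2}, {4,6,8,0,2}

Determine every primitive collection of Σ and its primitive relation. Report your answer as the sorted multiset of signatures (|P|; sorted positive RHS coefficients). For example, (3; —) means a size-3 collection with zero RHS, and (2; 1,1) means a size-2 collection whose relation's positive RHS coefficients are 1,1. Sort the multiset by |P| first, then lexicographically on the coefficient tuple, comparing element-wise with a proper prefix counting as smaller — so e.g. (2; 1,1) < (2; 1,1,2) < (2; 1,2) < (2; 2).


|primitive collections| = 9. Relations:

  • {0,7}:  v_{0} + v_{7} = v_{8}  so sig = (2; 1)
  • {3,8}:  v_{3} + v_{8} = v_{1} + v_{4} + v_{6}  so sig = (2; 1,1,1)
  • {3,7}:  v_{3} + v_{7} = v_{1} + v_{5} + v_{6} + v_{8}  so sig = (2; 1,1,1,1)
  • {4,7}:  v_{4} + v_{7} = v_{5} + 2·v_{8}  so sig = (2; 1,2)
  • {0,5,8}:  v_{0} + v_{5} + v_{8} = v_{4}  so sig = (3; 1)
  • {2,3,4}:  v_{2} + v_{3} + v_{4} = 2·v_{0} + v_{5}  so sig = (3; 1,2)
  • {0,1,5,6}:  v_{0} + v_{1} + v_{5} + v_{6} = v_{3}  so sig = (4; 1)
  • {1,2,4,6}:  v_{1} + v_{2} + v_{4} + v_{6} = v_{0}  so sig = (4; 1)
  • {1,2,5,6,8}:  v_{1} + v_{2} + v_{5} + v_{6} + v_{8} = 0  so sig = (5; —)

Hence PRS(X_Σ) =
    |P|=2: 4 collections, coeffs (1), (1,1,1), (1,1,1,1), (1,2)
    |P|=3: 2 collections, coeffs (1), (1,2)
    |P|=4: 2 collections, coeffs (1), (1)
    |P|=5: 1 collection, coeffs ()


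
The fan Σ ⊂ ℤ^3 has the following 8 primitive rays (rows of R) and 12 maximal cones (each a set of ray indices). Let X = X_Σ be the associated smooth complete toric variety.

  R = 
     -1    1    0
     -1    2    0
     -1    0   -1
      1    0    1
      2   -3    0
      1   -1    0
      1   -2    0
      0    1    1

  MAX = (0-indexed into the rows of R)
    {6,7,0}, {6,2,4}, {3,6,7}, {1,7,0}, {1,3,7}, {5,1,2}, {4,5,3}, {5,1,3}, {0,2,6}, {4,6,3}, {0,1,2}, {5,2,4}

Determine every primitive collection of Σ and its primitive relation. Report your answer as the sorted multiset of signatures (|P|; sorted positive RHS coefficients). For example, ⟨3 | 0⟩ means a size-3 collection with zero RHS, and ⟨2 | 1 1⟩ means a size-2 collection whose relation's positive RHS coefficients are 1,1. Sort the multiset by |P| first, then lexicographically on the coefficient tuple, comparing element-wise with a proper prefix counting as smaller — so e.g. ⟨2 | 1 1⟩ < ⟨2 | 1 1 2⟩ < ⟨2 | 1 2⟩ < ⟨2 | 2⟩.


Primitive collections (10):

  P = {0,5}:  v_{0} + v_{5} = 0  ⟹  sig = ⟨2 | 0⟩
  P = {1,6}:  v_{1} + v_{6} = 0  ⟹  sig = ⟨2 | 0⟩
  P = {2,3}:  v_{2} + v_{3} = 0  ⟹  sig = ⟨2 | 0⟩
  P = {0,3}:  v_{0} + v_{3} = v_{7}  ⟹  sig = ⟨2 | 1⟩
  P = {0,4}:  v_{0} + v_{4} = v_{6}  ⟹  sig = ⟨2 | 1⟩
  P = {1,4}:  v_{1} + v_{4} = v_{5}  ⟹  sig = ⟨2 | 1⟩
  P = {2,7}:  v_{2} + v_{7} = v_{0}  ⟹  sig = ⟨2 | 1⟩
  P = {5,6}:  v_{5} + v_{6} = v_{4}  ⟹  sig = ⟨2 | 1⟩
  P = {5,7}:  v_{5} + v_{7} = v_{3}  ⟹  sig = ⟨2 | 1⟩
  P = {4,7}:  v_{4} + v_{7} = v_{3} + v_{6}  ⟹  sig = ⟨2 | 1 1⟩

so the primitive-relation signature multiset is
    |P|=2: 10 collections, coeffs (), (), (), (1), (1), (1), (1), (1), (1), (1,1)


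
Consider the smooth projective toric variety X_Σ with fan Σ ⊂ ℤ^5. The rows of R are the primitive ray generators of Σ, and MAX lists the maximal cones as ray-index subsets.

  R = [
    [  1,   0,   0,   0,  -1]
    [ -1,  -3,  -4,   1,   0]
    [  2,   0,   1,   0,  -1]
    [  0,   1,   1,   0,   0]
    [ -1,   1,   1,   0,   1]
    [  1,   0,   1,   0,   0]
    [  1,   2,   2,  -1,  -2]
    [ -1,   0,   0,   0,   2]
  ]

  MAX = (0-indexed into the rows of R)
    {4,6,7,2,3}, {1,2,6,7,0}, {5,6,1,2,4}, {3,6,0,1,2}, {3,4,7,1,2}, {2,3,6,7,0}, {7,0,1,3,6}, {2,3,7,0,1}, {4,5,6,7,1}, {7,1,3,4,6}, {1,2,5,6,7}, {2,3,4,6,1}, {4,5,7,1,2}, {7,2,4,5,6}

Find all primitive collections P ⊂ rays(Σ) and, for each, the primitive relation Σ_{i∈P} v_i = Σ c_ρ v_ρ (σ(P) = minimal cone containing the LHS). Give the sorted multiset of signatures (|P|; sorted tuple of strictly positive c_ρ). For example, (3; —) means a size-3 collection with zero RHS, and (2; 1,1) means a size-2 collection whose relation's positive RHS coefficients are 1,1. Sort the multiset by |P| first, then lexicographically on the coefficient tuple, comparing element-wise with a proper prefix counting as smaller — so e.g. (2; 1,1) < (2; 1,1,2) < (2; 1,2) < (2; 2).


|primitive collections| = 5. Relations:

  • {0,4}:  v_{0} + v_{4} = v_{3}  ⟹  sig = (2; 1)
  • {0,5}:  v_{0} + v_{5} = v_{2}  ⟹  sig = (2; 1)
  • {3,5}:  v_{3} + v_{5} = v_{2} + v_{4}  ⟹  sig = (2; 1,1)
  • {1,2,4,6,7}:  v_{1} + v_{2} + v_{4} + v_{6} + v_{7} = 0  ⟹  sig = (5; —)
  • {1,2,3,6,7}:  v_{1} + v_{2} + v_{3} + v_{6} + v_{7} = v_{0}  ⟹  sig = (5; 1)

Sorted signature multiset PRS(X):
    |P|=2: 3 collections, coeffs (1), (1), (1,1)
    |P|=5: 2 collections, coeffs (), (1)


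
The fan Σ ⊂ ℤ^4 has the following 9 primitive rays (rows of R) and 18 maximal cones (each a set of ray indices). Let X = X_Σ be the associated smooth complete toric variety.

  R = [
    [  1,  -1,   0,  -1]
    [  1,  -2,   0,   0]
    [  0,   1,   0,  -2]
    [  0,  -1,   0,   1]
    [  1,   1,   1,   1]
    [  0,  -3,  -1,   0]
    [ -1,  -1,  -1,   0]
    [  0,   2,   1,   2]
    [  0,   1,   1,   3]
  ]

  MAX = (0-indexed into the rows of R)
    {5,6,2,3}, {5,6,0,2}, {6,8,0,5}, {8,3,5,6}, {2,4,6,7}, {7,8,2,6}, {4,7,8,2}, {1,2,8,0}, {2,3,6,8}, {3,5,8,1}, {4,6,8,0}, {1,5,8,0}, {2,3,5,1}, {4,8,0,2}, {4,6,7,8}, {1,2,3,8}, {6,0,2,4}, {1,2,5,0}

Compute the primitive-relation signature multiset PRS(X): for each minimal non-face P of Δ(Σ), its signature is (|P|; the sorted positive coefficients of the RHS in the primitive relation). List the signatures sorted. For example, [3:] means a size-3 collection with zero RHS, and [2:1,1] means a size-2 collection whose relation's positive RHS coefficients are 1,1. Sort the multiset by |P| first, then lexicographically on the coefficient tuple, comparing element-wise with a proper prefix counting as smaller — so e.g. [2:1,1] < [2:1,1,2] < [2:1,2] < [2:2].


Minimal non-faces — 12 found among 9 rays, 18 max cones:

  P={0,3}:  v_{0} + v_{3} = v_{1}  ⇒ sig = [2:1]
  P={0,7}:  v_{0} + v_{7} = v_{4}  ⇒ sig = [2:1]
  P={1,6}:  v_{1} + v_{6} = v_{5}  ⇒ sig = [2:1]
  P={3,7}:  v_{3} + v_{7} = v_{8}  ⇒ sig = [2:1]
  P={1,7}:  v_{1} + v_{7} = v_{0} + v_{8}  ⇒ sig = [2:1,1]
  P={3,4}:  v_{3} + v_{4} = v_{0} + v_{8}  ⇒ sig = [2:1,1]
  P={5,7}:  v_{5} + v_{7} = v_{0} + v_{6} + v_{8}  ⇒ sig = [2:1,1,1]
  P={4,5}:  v_{4} + v_{5} = 2·v_{0} + v_{6} + v_{8}  ⇒ sig = [2:1,1,2]
  P={1,4}:  v_{1} + v_{4} = 2·v_{0} + v_{8}  ⇒ sig = [2:1,2]
  P={2,5,8}:  v_{2} + v_{5} + v_{8} = v_{3}  ⇒ sig = [3:1]
  P={0,2,6,8}:  v_{0} + v_{2} + v_{6} + v_{8} = 0  ⇒ sig = [4:]
  P={2,4,6,8}:  v_{2} + v_{4} + v_{6} + v_{8} = v_{7}  ⇒ sig = [4:1]

Hence PRS(X_Σ) =
[[2:1], [2:1], [2:1], [2:1], [2:1,1], [2:1,1], [2:1,1,1], [2:1,1,2], [2:1,2], [3:1], [4:], [4:1]]


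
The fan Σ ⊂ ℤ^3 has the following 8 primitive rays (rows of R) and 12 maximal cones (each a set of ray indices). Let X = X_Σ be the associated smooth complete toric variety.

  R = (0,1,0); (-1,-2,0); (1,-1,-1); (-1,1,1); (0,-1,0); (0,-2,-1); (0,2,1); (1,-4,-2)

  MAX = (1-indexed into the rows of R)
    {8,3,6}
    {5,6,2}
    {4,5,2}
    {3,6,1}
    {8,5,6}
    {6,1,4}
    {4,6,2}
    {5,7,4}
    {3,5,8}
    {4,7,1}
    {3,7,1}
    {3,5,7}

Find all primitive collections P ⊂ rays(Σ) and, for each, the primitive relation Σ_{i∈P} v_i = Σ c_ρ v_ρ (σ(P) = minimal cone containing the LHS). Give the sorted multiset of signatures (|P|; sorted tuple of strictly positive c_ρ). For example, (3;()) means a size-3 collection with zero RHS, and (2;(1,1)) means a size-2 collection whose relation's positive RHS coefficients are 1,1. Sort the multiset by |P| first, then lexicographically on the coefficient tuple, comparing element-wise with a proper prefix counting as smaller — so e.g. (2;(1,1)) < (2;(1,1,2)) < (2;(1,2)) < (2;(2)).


12 minimal non-faces of Δ(Σ) (on 8 rays):

  • {1,5}:  v_{1} + v_{5} = 0  ⇒ sig = (2;())
  • {3,4}:  v_{3} + v_{4} = 0  ⇒ sig = (2;())
  • {6,7}:  v_{6} + v_{7} = 0  ⇒ sig = (2;())
  • {1,2}:  v_{1} + v_{2} = v_{4} + v_{6}  ⇒ sig = (2;(1,1))
  • {1,8}:  v_{1} + v_{8} = v_{3} + v_{6}  ⇒ sig = (2;(1,1))
  • {2,3}:  v_{2} + v_{3} = v_{5} + v_{6}  ⇒ sig = (2;(1,1))
  • {2,7}:  v_{2} + v_{7} = v_{4} + v_{5}  ⇒ sig = (2;(1,1))
  • {4,8}:  v_{4} + v_{8} = v_{5} + v_{6}  ⇒ sig = (2;(1,1))
  • {7,8}:  v_{7} + v_{8} = v_{3} + v_{5}  ⇒ sig = (2;(1,1))
  • {2,8}:  v_{2} + v_{8} = 2·v_{5} + 2·v_{6}  ⇒ sig = (2;(2,2))
  • {3,5,6}:  v_{3} + v_{5} + v_{6} = v_{8}  ⇒ sig = (3;(1))
  • {4,5,6}:  v_{4} + v_{5} + v_{6} = v_{2}  ⇒ sig = (3;(1))

so the primitive-relation signature multiset is
    (2;())
    (2;())
    (2;())
    (2;(1,1))
    (2;(1,1))
    (2;(1,1))
    (2;(1,1))
    (2;(1,1))
    (2;(1,1))
    (2;(2,2))
    (3;(1))
    (3;(1))


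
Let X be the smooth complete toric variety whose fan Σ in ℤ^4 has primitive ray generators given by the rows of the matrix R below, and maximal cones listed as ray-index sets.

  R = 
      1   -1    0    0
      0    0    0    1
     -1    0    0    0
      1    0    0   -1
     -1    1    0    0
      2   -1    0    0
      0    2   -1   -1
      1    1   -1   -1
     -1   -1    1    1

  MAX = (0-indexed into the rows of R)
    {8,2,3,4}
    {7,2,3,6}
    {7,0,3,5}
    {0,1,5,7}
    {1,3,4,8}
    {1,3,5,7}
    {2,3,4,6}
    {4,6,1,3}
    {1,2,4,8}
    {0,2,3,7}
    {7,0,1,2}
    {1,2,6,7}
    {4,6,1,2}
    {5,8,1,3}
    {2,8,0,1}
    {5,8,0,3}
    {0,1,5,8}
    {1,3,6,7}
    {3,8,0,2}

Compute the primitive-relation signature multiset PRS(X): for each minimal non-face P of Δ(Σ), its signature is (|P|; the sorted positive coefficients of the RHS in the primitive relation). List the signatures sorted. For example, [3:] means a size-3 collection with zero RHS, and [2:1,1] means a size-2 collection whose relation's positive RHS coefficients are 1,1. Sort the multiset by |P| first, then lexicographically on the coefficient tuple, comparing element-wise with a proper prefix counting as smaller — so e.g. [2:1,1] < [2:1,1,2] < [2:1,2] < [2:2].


Minimal non-faces — 10 found among 9 rays, 19 max cones:

  {0,4}:  v_{0} + v_{4} = 0  so sig = [2:]
  {7,8}:  v_{7} + v_{8} = 0  so sig = [2:]
  {0,6}:  v_{0} + v_{6} = v_{7}  so sig = [2:1]
  {2,5}:  v_{2} + v_{5} = v_{0}  so sig = [2:1]
  {4,7}:  v_{4} + v_{7} = v_{6}  so sig = [2:1]
  {6,8}:  v_{6} + v_{8} = v_{4}  so sig = [2:1]
  {4,5}:  v_{4} + v_{5} = v_{1} + v_{3}  so sig = [2:1,1]
  {5,6}:  v_{5} + v_{6} = v_{1} + v_{3} + v_{7}  so sig = [2:1,1,1]
  {1,2,3}:  v_{1} + v_{2} + v_{3} = 0  so sig = [3:]
  {0,1,3}:  v_{0} + v_{1} + v_{3} = v_{5}  so sig = [3:1]

Signatures (|P|; sorted positive RHS coefficients), sorted:
    |P|=2: 8 collections, coeffs (), (), (1), (1), (1), (1), (1,1), (1,1,1)
    |P|=3: 2 collections, coeffs (), (1)


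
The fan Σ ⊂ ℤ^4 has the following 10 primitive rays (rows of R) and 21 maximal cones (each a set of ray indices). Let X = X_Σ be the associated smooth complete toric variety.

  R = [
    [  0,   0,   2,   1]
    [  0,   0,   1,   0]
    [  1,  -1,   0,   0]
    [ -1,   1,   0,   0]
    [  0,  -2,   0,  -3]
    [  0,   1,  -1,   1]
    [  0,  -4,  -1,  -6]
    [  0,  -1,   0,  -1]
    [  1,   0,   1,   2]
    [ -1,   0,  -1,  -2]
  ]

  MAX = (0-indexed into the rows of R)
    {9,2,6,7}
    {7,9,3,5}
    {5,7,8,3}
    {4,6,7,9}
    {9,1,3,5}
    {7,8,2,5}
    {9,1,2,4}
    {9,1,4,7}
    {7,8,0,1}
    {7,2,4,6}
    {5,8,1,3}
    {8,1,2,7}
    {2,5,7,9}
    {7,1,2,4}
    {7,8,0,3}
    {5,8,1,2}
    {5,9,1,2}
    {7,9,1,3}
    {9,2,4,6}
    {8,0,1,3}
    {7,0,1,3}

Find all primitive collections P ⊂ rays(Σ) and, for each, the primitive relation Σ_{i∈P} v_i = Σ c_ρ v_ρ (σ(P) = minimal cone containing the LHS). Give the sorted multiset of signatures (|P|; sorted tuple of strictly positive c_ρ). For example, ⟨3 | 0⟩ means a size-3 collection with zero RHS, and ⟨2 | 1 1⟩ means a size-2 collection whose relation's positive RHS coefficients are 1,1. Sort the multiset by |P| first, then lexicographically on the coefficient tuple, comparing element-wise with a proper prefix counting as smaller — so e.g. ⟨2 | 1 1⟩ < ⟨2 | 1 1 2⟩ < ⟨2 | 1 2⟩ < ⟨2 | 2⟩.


|primitive collections| = 18. Relations:

  P = {2,3}:  v_{2} + v_{3} = 0  →  sig = ⟨2 | 0⟩
  P = {8,9}:  v_{8} + v_{9} = 0  →  sig = ⟨2 | 0⟩
  P = {0,5}:  v_{0} + v_{5} = v_{3} + v_{8}  →  sig = ⟨2 | 1 1⟩
  P = {4,5}:  v_{4} + v_{5} = v_{2} + v_{9}  →  sig = ⟨2 | 1 1⟩
  P = {0,2}:  v_{0} + v_{2} = v_{1} + v_{7} + v_{8}  →  sig = ⟨2 | 1 1 1⟩
  P = {0,9}:  v_{0} + v_{9} = v_{1} + v_{3} + v_{7}  →  sig = ⟨2 | 1 1 1⟩
  P = {3,4}:  v_{3} + v_{4} = v_{1} + v_{7} + v_{9}  →  sig = ⟨2 | 1 1 1⟩
  P = {3,6}:  v_{3} + v_{6} = v_{4} + v_{7} + v_{9}  →  sig = ⟨2 | 1 1 1⟩
  P = {4,8}:  v_{4} + v_{8} = v_{1} + v_{2} + v_{7}  →  sig = ⟨2 | 1 1 1⟩
  P = {6,8}:  v_{6} + v_{8} = v_{2} + v_{4} + v_{7}  →  sig = ⟨2 | 1 1 1⟩
  P = {0,6}:  v_{0} + v_{6} = v_{1} + v_{4} + 2·v_{7}  →  sig = ⟨2 | 1 1 2⟩
  P = {5,6}:  v_{5} + v_{6} = 2·v_{2} + v_{7} + 2·v_{9}  →  sig = ⟨2 | 1 2 2⟩
  P = {1,6}:  v_{1} + v_{6} = 2·v_{4}  →  sig = ⟨2 | 2⟩
  P = {0,4}:  v_{0} + v_{4} = 2·v_{1} + 2·v_{7}  →  sig = ⟨2 | 2 2⟩
  P = {1,5,7}:  v_{1} + v_{5} + v_{7} = 0  →  sig = ⟨3 | 0⟩
  P = {1,2,7,9}:  v_{1} + v_{2} + v_{7} + v_{9} = v_{4}  →  sig = ⟨4 | 1⟩
  P = {1,3,7,8}:  v_{1} + v_{3} + v_{7} + v_{8} = v_{0}  →  sig = ⟨4 | 1⟩
  P = {2,4,7,9}:  v_{2} + v_{4} + v_{7} + v_{9} = v_{6}  →  sig = ⟨4 | 1⟩

Hence PRS(X_Σ) =
[⟨2 | 0⟩, ⟨2 | 0⟩, ⟨2 | 1 1⟩, ⟨2 | 1 1⟩, ⟨2 | 1 1 1⟩, ⟨2 | 1 1 1⟩, ⟨2 | 1 1 1⟩, ⟨2 | 1 1 1⟩, ⟨2 | 1 1 1⟩, ⟨2 | 1 1 1⟩, ⟨2 | 1 1 2⟩, ⟨2 | 1 2 2⟩, ⟨2 | 2⟩, ⟨2 | 2 2⟩, ⟨3 | 0⟩, ⟨4 | 1⟩, ⟨4 | 1⟩, ⟨4 | 1⟩]


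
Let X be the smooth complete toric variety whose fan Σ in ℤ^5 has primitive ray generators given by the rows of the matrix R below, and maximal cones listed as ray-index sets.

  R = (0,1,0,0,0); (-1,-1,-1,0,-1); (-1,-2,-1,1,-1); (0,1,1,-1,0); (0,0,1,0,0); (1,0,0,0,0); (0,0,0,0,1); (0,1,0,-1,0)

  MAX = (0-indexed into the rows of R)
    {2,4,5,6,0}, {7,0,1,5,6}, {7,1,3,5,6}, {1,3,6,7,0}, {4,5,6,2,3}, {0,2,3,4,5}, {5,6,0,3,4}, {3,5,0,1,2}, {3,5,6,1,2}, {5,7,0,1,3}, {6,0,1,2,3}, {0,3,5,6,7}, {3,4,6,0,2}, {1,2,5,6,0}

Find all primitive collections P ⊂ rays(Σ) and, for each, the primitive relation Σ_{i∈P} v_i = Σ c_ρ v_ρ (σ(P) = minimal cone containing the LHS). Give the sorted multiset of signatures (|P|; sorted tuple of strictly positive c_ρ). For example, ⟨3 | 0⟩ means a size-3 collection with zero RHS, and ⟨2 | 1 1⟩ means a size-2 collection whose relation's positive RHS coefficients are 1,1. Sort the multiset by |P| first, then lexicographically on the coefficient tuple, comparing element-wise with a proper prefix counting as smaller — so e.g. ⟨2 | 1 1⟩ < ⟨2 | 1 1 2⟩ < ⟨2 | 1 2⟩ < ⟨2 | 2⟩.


5 minimal non-faces of Δ(Σ) (on 8 rays):

  • {2,7}:  v_{2} + v_{7} = v_{1}  so sig = ⟨2 | 1⟩
  • {4,7}:  v_{4} + v_{7} = v_{3}  so sig = ⟨2 | 1⟩
  • {1,4}:  v_{1} + v_{4} = v_{2} + v_{3}  so sig = ⟨2 | 1 1⟩
  • {0,2,3,5,6}:  v_{0} + v_{2} + v_{3} + v_{5} + v_{6} = 0  so sig = ⟨5 | 0⟩
  • {0,1,3,5,6}:  v_{0} + v_{1} + v_{3} + v_{5} + v_{6} = v_{7}  so sig = ⟨5 | 1⟩

Signatures (|P|; sorted positive RHS coefficients), sorted:
    ⟨2 | 1⟩
    ⟨2 | 1⟩
    ⟨2 | 1 1⟩
    ⟨5 | 0⟩
    ⟨5 | 1⟩


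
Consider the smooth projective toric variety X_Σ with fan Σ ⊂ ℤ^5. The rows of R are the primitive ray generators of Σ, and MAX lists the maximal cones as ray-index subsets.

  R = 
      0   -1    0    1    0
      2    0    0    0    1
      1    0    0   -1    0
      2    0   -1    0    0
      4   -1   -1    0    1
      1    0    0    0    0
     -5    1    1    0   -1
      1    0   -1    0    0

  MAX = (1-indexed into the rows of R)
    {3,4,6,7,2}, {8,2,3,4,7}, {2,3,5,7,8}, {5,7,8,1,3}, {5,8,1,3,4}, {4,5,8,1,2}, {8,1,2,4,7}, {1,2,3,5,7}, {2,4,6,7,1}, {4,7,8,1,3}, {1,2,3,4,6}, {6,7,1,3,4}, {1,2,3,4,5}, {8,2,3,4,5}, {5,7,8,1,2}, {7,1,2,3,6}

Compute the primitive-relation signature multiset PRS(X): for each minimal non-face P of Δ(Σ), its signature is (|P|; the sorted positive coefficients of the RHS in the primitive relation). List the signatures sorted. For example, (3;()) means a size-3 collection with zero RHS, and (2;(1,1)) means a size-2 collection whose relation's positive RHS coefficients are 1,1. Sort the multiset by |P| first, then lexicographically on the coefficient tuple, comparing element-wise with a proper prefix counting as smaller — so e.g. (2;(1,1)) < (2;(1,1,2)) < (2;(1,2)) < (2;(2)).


5 collections generate NE(X_Σ); each relation:

  P={6,8}:  v_{6} + v_{8} = v_{4}  so sig = (2;(1))
  P={5,6}:  v_{5} + v_{6} = v_{1} + v_{2} + v_{3} + v_{4}  so sig = (2;(1,1,1,1))
  P={4,5,7}:  v_{4} + v_{5} + v_{7} = v_{8}  so sig = (3;(1))
  P={1,2,3,8}:  v_{1} + v_{2} + v_{3} + v_{8} = v_{5}  so sig = (4;(1))
  P={1,2,3,4,7}:  v_{1} + v_{2} + v_{3} + v_{4} + v_{7} = 0  so sig = (5;())

so the primitive-relation signature multiset is
    |P|=2: 2 collections, coeffs (1), (1,1,1,1)
    |P|=3: 1 collection, coeffs (1)
    |P|=4: 1 collection, coeffs (1)
    |P|=5: 1 collection, coeffs ()


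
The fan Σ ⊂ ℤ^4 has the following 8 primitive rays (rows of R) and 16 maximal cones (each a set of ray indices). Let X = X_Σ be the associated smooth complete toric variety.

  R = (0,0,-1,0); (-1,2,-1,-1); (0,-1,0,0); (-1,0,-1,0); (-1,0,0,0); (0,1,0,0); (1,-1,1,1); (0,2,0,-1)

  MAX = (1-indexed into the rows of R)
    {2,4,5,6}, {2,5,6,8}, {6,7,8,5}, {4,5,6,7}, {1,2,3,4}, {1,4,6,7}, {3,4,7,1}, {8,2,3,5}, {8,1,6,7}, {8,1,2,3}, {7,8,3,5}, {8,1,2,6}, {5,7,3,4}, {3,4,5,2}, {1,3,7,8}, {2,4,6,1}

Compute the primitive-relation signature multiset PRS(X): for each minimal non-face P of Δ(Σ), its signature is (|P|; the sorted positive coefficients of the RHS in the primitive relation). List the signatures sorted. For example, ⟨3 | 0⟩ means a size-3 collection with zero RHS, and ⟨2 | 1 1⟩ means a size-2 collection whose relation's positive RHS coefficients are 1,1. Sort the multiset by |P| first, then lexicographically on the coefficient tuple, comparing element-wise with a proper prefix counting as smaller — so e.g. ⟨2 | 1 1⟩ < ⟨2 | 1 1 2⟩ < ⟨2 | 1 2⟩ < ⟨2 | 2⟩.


Primitive collections (4):

  P={3,6}:  v_{3} + v_{6} = 0 ; sig = ⟨2 | 0⟩
  P={1,5}:  v_{1} + v_{5} = v_{4} ; sig = ⟨2 | 1⟩
  P={2,7}:  v_{2} + v_{7} = v_{6} ; sig = ⟨2 | 1⟩
  P={4,8}:  v_{4} + v_{8} = v_{2} ; sig = ⟨2 | 1⟩

Sorted signature multiset PRS(X):
[⟨2 | 0⟩, ⟨2 | 1⟩, ⟨2 | 1⟩, ⟨2 | 1⟩]


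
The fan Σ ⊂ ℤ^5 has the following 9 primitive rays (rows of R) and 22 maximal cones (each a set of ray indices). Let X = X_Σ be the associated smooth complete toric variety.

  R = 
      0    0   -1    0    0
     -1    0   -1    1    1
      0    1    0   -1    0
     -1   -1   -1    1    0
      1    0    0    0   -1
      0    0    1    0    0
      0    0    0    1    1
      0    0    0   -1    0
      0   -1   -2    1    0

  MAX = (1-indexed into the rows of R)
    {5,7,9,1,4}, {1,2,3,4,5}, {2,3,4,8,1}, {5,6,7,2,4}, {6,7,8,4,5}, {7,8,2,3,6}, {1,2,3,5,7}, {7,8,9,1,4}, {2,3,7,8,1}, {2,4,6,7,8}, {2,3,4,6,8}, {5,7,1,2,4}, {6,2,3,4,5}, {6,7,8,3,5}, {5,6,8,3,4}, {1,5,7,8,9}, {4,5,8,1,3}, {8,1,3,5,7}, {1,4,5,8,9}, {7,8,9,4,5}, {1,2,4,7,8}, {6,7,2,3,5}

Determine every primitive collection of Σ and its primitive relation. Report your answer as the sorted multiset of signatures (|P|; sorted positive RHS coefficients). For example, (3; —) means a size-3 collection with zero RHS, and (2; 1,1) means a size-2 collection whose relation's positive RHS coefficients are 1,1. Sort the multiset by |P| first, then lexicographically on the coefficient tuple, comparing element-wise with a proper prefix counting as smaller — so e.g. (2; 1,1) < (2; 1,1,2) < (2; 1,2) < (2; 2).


Σ has 7 primitive collections:

  {1,6}:  v_{1} + v_{6} = 0 ; sig = (2; —)
  {6,9}:  v_{6} + v_{9} = v_{4} + v_{5} + v_{7} + v_{8} ; sig = (2; 1,1,1,1)
  {2,9}:  v_{2} + v_{9} = 2·v_{1} + v_{4} + v_{7} ; sig = (2; 1,1,2)
  {3,9}:  v_{3} + v_{9} = 2·v_{1} ; sig = (2; 2)
  {2,5,8}:  v_{2} + v_{5} + v_{8} = v_{1} ; sig = (3; 1)
  {3,4,7}:  v_{3} + v_{4} + v_{7} = v_{2} ; sig = (3; 1)
  {1,4,5,7,8}:  v_{1} + v_{4} + v_{5} + v_{7} + v_{8} = v_{9} ; sig = (5; 1)

so the primitive-relation signature multiset is
{ (2; —),  (2; 1,1,1,1),  (2; 1,1,2),  (2; 2),  (3; 1) ×2,  (5; 1) }


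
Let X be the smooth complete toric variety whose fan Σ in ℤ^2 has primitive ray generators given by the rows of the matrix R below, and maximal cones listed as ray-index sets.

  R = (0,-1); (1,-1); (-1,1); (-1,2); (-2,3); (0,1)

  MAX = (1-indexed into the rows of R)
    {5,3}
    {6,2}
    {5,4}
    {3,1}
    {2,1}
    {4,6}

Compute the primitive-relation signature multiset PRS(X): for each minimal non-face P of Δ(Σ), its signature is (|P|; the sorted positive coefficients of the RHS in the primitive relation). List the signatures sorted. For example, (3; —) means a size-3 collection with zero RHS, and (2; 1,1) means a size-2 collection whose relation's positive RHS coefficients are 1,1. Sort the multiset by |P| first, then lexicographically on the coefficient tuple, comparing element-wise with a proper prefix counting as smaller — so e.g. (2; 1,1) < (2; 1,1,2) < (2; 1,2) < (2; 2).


Σ has 9 primitive collections:

  {1,6}:  v_{1} + v_{6} = 0  so sig = (2; —)
  {2,3}:  v_{2} + v_{3} = 0  so sig = (2; —)
  {1,4}:  v_{1} + v_{4} = v_{3}  so sig = (2; 1)
  {2,4}:  v_{2} + v_{4} = v_{6}  so sig = (2; 1)
  {2,5}:  v_{2} + v_{5} = v_{4}  so sig = (2; 1)
  {3,4}:  v_{3} + v_{4} = v_{5}  so sig = (2; 1)
  {3,6}:  v_{3} + v_{6} = v_{4}  so sig = (2; 1)
  {1,5}:  v_{1} + v_{5} = 2·v_{3}  so sig = (2; 2)
  {5,6}:  v_{5} + v_{6} = 2·v_{4}  so sig = (2; 2)

so the primitive-relation signature multiset is
{ (2; —) ×2,  (2; 1) ×5,  (2; 2) ×2 }


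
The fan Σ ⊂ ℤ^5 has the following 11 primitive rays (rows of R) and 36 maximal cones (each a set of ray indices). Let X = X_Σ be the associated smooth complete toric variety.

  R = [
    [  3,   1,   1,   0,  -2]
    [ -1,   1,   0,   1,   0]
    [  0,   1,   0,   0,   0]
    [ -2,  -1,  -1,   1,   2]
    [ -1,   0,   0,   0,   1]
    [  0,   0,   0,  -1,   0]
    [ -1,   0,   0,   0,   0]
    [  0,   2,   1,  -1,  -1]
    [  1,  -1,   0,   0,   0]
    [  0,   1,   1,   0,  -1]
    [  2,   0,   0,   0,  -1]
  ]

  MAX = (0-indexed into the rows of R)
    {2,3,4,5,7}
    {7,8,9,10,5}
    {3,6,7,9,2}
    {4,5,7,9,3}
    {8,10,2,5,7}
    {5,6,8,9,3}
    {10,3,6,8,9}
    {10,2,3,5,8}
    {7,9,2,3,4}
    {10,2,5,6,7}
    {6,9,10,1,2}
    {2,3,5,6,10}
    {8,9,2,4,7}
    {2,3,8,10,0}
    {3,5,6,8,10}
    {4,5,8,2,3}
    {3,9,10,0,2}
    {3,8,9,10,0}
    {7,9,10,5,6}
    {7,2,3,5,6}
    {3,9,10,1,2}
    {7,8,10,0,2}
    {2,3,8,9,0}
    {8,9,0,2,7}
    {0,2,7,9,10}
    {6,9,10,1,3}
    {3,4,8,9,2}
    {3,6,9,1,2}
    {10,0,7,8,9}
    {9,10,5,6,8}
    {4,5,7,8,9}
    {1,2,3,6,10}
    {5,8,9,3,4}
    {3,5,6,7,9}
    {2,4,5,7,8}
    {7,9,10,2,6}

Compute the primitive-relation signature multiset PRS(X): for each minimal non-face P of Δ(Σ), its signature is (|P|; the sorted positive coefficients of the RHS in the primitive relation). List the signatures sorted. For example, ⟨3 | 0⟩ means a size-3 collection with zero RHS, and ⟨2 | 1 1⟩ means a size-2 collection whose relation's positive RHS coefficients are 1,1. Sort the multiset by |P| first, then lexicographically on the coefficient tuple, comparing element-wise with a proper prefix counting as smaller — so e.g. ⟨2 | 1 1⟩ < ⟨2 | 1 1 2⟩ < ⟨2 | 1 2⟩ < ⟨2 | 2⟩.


Δ(Σ) — 11 vertices, 19 min non-faces:

  {0,6}:  v_{0} + v_{6} = v_{9} + v_{10} — sig = ⟨2 | 1 1⟩
  {1,5}:  v_{1} + v_{5} = v_{2} + v_{6} — sig = ⟨2 | 1 1⟩
  {4,10}:  v_{4} + v_{10} = v_{2} + v_{8} — sig = ⟨2 | 1 1⟩
  {0,5}:  v_{0} + v_{5} = v_{7} + v_{8} + v_{10} — sig = ⟨2 | 1 1 1⟩
  {1,4}:  v_{1} + v_{4} = v_{2} + v_{3} + v_{9} — sig = ⟨2 | 1 1 1⟩
  {1,8}:  v_{1} + v_{8} = v_{3} + v_{9} + v_{10} — sig = ⟨2 | 1 1 1⟩
  {4,6}:  v_{4} + v_{6} = v_{3} + v_{5} + v_{9} — sig = ⟨2 | 1 1 1⟩
  {1,7}:  v_{1} + v_{7} = 2·v_{2} + v_{6} + v_{9} — sig = ⟨2 | 1 1 2⟩
  {0,1}:  v_{0} + v_{1} = v_{2} + v_{3} + 2·v_{9} + 2·v_{10} — sig = ⟨2 | 1 1 2 2⟩
  {0,4}:  v_{0} + v_{4} = 2·v_{2} + 2·v_{8} + v_{9} — sig = ⟨2 | 1 2 2⟩
  {2,6,8}:  v_{2} + v_{6} + v_{8} = 0 — sig = ⟨3 | 0⟩
  {2,5,9}:  v_{2} + v_{5} + v_{9} = v_{7} — sig = ⟨3 | 1⟩
  {3,7,8}:  v_{3} + v_{7} + v_{8} = v_{4} — sig = ⟨3 | 1⟩
  {3,7,10}:  v_{3} + v_{7} + v_{10} = v_{2} — sig = ⟨3 | 1⟩
  {6,7,8}:  v_{6} + v_{7} + v_{8} = v_{5} + v_{9} — sig = ⟨3 | 1 1⟩
  {0,3,7}:  v_{0} + v_{3} + v_{7} = 2·v_{2} + v_{8} + v_{9} — sig = ⟨3 | 1 1 2⟩
  {3,5,9,10}:  v_{3} + v_{5} + v_{9} + v_{10} = 0 — sig = ⟨4 | 0⟩
  {2,8,9,10}:  v_{2} + v_{8} + v_{9} + v_{10} = v_{0} — sig = ⟨4 | 1⟩
  {2,3,6,9,10}:  v_{2} + v_{3} + v_{6} + v_{9} + v_{10} = v_{1} — sig = ⟨5 | 1⟩

Hence PRS(X_Σ) =
    |P|=2: 10 collections, coeffs (1,1), (1,1), (1,1), (1,1,1), (1,1,1), (1,1,1), (1,1,1), (1,1,2), (1,1,2,2), (1,2,2)
    |P|=3: 6 collections, coeffs (), (1), (1), (1), (1,1), (1,1,2)
    |P|=4: 2 collections, coeffs (), (1)
    |P|=5: 1 collection, coeffs (1)


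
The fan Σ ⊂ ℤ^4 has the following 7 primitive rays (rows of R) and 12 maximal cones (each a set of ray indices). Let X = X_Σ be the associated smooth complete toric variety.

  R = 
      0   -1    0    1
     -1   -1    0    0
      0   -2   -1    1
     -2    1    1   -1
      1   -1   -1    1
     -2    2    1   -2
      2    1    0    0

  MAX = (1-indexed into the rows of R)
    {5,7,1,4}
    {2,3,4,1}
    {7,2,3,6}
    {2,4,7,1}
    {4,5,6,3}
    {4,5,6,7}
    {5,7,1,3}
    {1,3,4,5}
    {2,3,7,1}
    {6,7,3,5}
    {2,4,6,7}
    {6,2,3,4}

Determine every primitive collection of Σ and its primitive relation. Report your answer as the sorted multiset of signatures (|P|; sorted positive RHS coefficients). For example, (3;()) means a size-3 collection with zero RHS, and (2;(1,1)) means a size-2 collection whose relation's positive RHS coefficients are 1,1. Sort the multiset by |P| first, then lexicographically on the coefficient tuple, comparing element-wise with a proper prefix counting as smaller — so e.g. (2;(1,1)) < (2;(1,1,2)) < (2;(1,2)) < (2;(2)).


Σ has 3 primitive collections:

  {1,6}:  v_{1} + v_{6} = v_{4}  →  sig = (2;(1))
  {2,5}:  v_{2} + v_{5} = v_{3}  →  sig = (2;(1))
  {3,4,7}:  v_{3} + v_{4} + v_{7} = 0  →  sig = (3;())

so the primitive-relation signature multiset is
{ (2;(1)) ×2,  (3;()) }


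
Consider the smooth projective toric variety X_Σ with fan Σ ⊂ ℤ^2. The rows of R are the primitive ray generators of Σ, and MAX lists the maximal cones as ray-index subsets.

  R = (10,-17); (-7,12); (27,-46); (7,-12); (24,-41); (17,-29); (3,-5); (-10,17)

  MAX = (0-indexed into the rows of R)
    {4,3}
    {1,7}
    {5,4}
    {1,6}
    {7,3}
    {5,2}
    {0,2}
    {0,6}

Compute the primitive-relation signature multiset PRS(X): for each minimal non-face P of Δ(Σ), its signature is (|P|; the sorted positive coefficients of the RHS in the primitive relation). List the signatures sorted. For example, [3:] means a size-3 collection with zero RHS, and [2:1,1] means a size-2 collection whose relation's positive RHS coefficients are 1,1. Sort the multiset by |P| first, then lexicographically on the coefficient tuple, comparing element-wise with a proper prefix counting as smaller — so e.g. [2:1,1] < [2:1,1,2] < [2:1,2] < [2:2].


|primitive collections| = 20. Relations:

  • {0,7}:  v_{0} + v_{7} = 0  so sig = [2:]
  • {1,3}:  v_{1} + v_{3} = 0  so sig = [2:]
  • {0,1}:  v_{0} + v_{1} = v_{6}  so sig = [2:1]
  • {0,3}:  v_{0} + v_{3} = v_{5}  so sig = [2:1]
  • {0,5}:  v_{0} + v_{5} = v_{2}  so sig = [2:1]
  • {1,4}:  v_{1} + v_{4} = v_{5}  so sig = [2:1]
  • {1,5}:  v_{1} + v_{5} = v_{0}  so sig = [2:1]
  • {2,7}:  v_{2} + v_{7} = v_{5}  so sig = [2:1]
  • {3,5}:  v_{3} + v_{5} = v_{4}  so sig = [2:1]
  • {3,6}:  v_{3} + v_{6} = v_{0}  so sig = [2:1]
  • {4,6}:  v_{4} + v_{6} = v_{2}  so sig = [2:1]
  • {5,7}:  v_{5} + v_{7} = v_{3}  so sig = [2:1]
  • {6,7}:  v_{6} + v_{7} = v_{1}  so sig = [2:1]
  • {0,4}:  v_{0} + v_{4} = 2·v_{5}  so sig = [2:2]
  • {1,2}:  v_{1} + v_{2} = 2·v_{0}  so sig = [2:2]
  • {2,3}:  v_{2} + v_{3} = 2·v_{5}  so sig = [2:2]
  • {4,7}:  v_{4} + v_{7} = 2·v_{3}  so sig = [2:2]
  • {5,6}:  v_{5} + v_{6} = 2·v_{0}  so sig = [2:2]
  • {2,4}:  v_{2} + v_{4} = 3·v_{5}  so sig = [2:3]
  • {2,6}:  v_{2} + v_{6} = 3·v_{0}  so sig = [2:3]

Hence PRS(X_Σ) =
[[2:], [2:], [2:1], [2:1], [2:1], [2:1], [2:1], [2:1], [2:1], [2:1], [2:1], [2:1], [2:1], [2:2], [2:2], [2:2], [2:2], [2:2], [2:3], [2:3]]
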